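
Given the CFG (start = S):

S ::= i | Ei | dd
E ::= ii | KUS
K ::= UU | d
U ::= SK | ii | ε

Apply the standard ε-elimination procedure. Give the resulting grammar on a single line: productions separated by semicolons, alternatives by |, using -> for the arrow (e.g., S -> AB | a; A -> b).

Nullable set: {K, U}.
E -> KUS: K, U nullable, giving KS | KUS | S | US.
K -> UU: U, U nullable, giving U | UU.
Drop U -> ε.
U -> SK: K nullable, giving S | SK.
Unchanged (no nullable symbols): S -> Ei; S -> dd; S -> i; E -> ii; K -> d; U -> ii.

S -> i | Ei | dd; E -> S | KS | US | ii | KUS; K -> U | d | UU; U -> S | SK | ii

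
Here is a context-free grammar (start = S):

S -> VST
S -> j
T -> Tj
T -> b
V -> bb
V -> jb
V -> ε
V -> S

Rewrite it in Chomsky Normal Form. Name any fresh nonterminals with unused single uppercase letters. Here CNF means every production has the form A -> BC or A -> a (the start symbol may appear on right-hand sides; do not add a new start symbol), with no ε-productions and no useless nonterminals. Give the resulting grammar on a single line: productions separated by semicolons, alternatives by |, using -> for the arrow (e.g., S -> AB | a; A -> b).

Nullable: {V}; after ε-elimination: S -> j | ST | VST; T -> b | Tj; V -> S | bb | jb.
After unit-elimination: S -> j | ST | VST; T -> b | Tj; V -> j | ST | bb | jb | VST.
TERM: introduce B -> b, A -> j and substitute in every rule of length ≥2.
BIN: S -> VST becomes S -> VC, C -> ST; V -> VST becomes V -> VD, D -> ST.

S -> j | ST | VC; A -> j; B -> b; C -> ST; D -> ST; T -> b | TA; V -> j | AB | BB | ST | VD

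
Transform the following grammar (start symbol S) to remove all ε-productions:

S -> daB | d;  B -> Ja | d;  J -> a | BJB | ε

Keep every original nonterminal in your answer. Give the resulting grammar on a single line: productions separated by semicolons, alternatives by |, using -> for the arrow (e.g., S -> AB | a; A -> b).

Nullable set: {J}.
B -> Ja: J nullable, giving Ja | a.
Drop J -> ε.
J -> BJB: J nullable, giving BB | BJB.
Unchanged (no nullable symbols): S -> d; S -> daB; B -> d; J -> a.

S -> d | daB; B -> a | d | Ja; J -> a | BB | BJB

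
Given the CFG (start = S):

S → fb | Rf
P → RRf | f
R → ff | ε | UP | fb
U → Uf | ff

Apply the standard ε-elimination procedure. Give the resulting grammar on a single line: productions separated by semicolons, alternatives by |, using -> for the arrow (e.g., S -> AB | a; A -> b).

Nullable set: {R}.
S -> Rf: R nullable, giving Rf | f.
P -> RRf: R, R nullable, giving RRf | Rf | f.
Drop R -> ε.
Unchanged (no nullable symbols): S -> fb; P -> f; R -> UP; R -> fb; R -> ff; U -> Uf; U -> ff.

S -> f | Rf | fb; P -> f | Rf | RRf; R -> UP | fb | ff; U -> Uf | ff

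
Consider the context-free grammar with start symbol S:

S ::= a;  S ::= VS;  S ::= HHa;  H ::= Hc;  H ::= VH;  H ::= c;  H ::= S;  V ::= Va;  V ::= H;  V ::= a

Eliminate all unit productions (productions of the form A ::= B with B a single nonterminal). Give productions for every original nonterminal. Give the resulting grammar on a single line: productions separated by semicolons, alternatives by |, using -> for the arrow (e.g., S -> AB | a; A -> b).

Unit productions: H->S, V->H.
Unit pairs (A ⇒* B via units): (H,S), (V,H), (V,S).
S: inherits non-unit rules of {S} → HHa | VS | a.
H: inherits non-unit rules of {H, S} → HHa | Hc | VH | VS | a | c.
V: inherits non-unit rules of {H, S, V} → HHa | Hc | VH | VS | Va | a | c.

S -> a | VS | HHa; H -> a | c | Hc | VH | VS | HHa; V -> a | c | Hc | VH | VS | Va | HHa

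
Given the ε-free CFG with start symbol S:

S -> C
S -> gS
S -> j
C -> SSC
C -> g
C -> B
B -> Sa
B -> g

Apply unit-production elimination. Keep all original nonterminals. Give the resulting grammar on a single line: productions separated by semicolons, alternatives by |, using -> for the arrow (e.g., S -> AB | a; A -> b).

S -> g | j | Sa | gS | SSC; B -> g | Sa; C -> g | Sa | SSC

Unit productions: C->B, S->C.
Unit pairs (A ⇒* B via units): (C,B), (S,B), (S,C).
S: inherits non-unit rules of {B, C, S} → SSC | Sa | g | gS | j.
B: inherits non-unit rules of {B} → Sa | g.
C: inherits non-unit rules of {B, C} → SSC | Sa | g.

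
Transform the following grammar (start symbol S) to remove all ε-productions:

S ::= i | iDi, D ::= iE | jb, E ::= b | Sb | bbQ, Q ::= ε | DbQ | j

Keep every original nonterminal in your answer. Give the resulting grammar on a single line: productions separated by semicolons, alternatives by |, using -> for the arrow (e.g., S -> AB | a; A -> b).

Nullable set: {Q}.
E -> bbQ: Q nullable, giving bb | bbQ.
Drop Q -> ε.
Q -> DbQ: Q nullable, giving Db | DbQ.
Unchanged (no nullable symbols): S -> i; S -> iDi; D -> iE; D -> jb; E -> Sb; E -> b; Q -> j.

S -> i | iDi; D -> iE | jb; E -> b | Sb | bb | bbQ; Q -> j | Db | DbQ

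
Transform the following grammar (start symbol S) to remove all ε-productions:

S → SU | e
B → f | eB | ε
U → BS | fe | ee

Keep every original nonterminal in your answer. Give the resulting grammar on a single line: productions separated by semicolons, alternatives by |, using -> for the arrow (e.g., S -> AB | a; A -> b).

Nullable set: {B}.
Drop B -> ε.
B -> eB: B nullable, giving e | eB.
U -> BS: B nullable, giving BS | S.
Unchanged (no nullable symbols): S -> SU; S -> e; B -> f; U -> ee; U -> fe.

S -> e | SU; B -> e | f | eB; U -> S | BS | ee | fe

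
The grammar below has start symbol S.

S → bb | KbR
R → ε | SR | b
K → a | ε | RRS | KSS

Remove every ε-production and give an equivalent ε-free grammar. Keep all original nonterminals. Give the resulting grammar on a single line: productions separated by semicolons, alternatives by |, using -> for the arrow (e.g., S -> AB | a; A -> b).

S -> b | Kb | bR | bb | KbR; K -> S | a | RS | SS | KSS | RRS; R -> S | b | SR

Nullable set: {K, R}.
S -> KbR: K, R nullable, giving Kb | KbR | b | bR.
Drop K -> ε.
K -> KSS: K nullable, giving KSS | SS.
K -> RRS: R, R nullable, giving RRS | RS | S.
Drop R -> ε.
R -> SR: R nullable, giving S | SR.
Unchanged (no nullable symbols): S -> bb; K -> a; R -> b.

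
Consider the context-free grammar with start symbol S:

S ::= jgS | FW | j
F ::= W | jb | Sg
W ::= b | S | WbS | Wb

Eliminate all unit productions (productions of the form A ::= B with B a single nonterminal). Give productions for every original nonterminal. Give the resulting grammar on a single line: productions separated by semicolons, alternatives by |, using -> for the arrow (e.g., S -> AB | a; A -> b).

Unit productions: F->W, W->S.
Unit pairs (A ⇒* B via units): (F,S), (F,W), (W,S).
S: inherits non-unit rules of {S} → FW | j | jgS.
F: inherits non-unit rules of {F, S, W} → FW | Sg | Wb | WbS | b | j | jb | jgS.
W: inherits non-unit rules of {S, W} → FW | Wb | WbS | b | j | jgS.

S -> j | FW | jgS; F -> b | j | FW | Sg | Wb | jb | WbS | jgS; W -> b | j | FW | Wb | WbS | jgS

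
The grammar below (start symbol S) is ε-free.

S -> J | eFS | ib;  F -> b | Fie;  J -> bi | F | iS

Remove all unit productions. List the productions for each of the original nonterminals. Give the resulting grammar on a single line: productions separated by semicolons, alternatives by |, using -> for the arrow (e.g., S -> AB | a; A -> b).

S -> b | bi | iS | ib | Fie | eFS; F -> b | Fie; J -> b | bi | iS | Fie

Unit productions: J->F, S->J.
Unit pairs (A ⇒* B via units): (J,F), (S,F), (S,J).
S: inherits non-unit rules of {F, J, S} → Fie | b | bi | eFS | iS | ib.
F: inherits non-unit rules of {F} → Fie | b.
J: inherits non-unit rules of {F, J} → Fie | b | bi | iS.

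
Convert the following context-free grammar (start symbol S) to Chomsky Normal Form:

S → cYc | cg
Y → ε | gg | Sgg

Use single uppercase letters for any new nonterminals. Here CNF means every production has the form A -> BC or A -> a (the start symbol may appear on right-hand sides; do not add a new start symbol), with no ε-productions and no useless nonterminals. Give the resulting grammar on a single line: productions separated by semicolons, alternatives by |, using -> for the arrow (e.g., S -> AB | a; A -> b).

Nullable: {Y}; after ε-elimination: S -> cc | cg | cYc; Y -> gg | Sgg.
No unit productions to eliminate.
TERM: introduce A -> c, B -> g and substitute in every rule of length ≥2.
BIN: S -> AYA becomes S -> AC, C -> YA; Y -> SBB becomes Y -> SD, D -> BB.

S -> AA | AB | AC; A -> c; B -> g; C -> YA; D -> BB; Y -> BB | SD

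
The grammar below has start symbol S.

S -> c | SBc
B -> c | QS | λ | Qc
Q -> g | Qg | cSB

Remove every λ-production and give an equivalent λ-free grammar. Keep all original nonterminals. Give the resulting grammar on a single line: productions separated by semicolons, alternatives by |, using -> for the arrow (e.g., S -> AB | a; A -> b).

Nullable set: {B}.
S -> SBc: B nullable, giving SBc | Sc.
Drop B -> λ.
Q -> cSB: B nullable, giving cS | cSB.
Unchanged (no nullable symbols): S -> c; B -> QS; B -> Qc; B -> c; Q -> Qg; Q -> g.

S -> c | Sc | SBc; B -> c | QS | Qc; Q -> g | Qg | cS | cSB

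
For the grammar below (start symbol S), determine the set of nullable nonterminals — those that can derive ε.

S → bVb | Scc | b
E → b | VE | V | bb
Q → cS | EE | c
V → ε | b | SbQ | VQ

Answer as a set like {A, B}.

Directly nullable (have an ε-rule): {V}.
E is nullable via E -> V (every symbol on the right is already known nullable).
Q is nullable via Q -> EE (every symbol on the right is already known nullable).
Not nullable: S — each has a terminal in every rule's right-hand side or depends on a non-nullable symbol.

{E, Q, V}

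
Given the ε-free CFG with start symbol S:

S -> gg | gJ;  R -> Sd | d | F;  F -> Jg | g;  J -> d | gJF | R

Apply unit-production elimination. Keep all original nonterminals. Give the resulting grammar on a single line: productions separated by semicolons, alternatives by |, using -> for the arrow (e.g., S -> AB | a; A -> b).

S -> gJ | gg; F -> g | Jg; J -> d | g | Jg | Sd | gJF; R -> d | g | Jg | Sd

Unit productions: J->R, R->F.
Unit pairs (A ⇒* B via units): (J,F), (J,R), (R,F).
S: inherits non-unit rules of {S} → gJ | gg.
F: inherits non-unit rules of {F} → Jg | g.
J: inherits non-unit rules of {F, J, R} → Jg | Sd | d | g | gJF.
R: inherits non-unit rules of {F, R} → Jg | Sd | d | g.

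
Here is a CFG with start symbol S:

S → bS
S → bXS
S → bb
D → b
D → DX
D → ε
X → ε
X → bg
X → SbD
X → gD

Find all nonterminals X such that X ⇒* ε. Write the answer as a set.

Directly nullable (have an ε-rule): {D, X}.
Not nullable: S — each has a terminal in every rule's right-hand side or depends on a non-nullable symbol.

{D, X}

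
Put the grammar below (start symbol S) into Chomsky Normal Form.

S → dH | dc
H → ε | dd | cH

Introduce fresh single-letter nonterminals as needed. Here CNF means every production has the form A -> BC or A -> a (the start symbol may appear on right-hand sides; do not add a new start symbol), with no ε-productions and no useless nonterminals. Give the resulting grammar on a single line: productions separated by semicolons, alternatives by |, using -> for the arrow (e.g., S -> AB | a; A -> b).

Nullable: {H}; after ε-elimination: S -> d | dH | dc; H -> c | cH | dd.
No unit productions to eliminate.
TERM: introduce A -> c, B -> d and substitute in every rule of length ≥2.

S -> d | BA | BH; A -> c; B -> d; H -> c | AH | BB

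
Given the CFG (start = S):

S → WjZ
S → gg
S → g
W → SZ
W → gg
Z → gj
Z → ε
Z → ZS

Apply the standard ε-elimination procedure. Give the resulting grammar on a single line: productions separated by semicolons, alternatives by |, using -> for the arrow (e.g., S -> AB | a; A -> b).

Nullable set: {Z}.
S -> WjZ: Z nullable, giving Wj | WjZ.
W -> SZ: Z nullable, giving S | SZ.
Drop Z -> ε.
Z -> ZS: Z nullable, giving S | ZS.
Unchanged (no nullable symbols): S -> g; S -> gg; W -> gg; Z -> gj.

S -> g | Wj | gg | WjZ; W -> S | SZ | gg; Z -> S | ZS | gj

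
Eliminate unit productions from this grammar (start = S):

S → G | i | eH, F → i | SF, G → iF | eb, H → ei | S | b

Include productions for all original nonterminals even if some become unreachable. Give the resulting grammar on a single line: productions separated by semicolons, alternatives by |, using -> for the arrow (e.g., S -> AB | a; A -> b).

S -> i | eH | eb | iF; F -> i | SF; G -> eb | iF; H -> b | i | eH | eb | ei | iF

Unit productions: H->S, S->G.
Unit pairs (A ⇒* B via units): (H,G), (H,S), (S,G).
S: inherits non-unit rules of {G, S} → eH | eb | i | iF.
F: inherits non-unit rules of {F} → SF | i.
G: inherits non-unit rules of {G} → eb | iF.
H: inherits non-unit rules of {G, H, S} → b | eH | eb | ei | i | iF.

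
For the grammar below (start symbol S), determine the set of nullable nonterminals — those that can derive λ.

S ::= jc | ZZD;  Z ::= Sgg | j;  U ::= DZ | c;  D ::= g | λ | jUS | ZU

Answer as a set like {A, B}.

{D}

Directly nullable (have an ε-rule): {D}.
Not nullable: S, U, Z — each has a terminal in every rule's right-hand side or depends on a non-nullable symbol.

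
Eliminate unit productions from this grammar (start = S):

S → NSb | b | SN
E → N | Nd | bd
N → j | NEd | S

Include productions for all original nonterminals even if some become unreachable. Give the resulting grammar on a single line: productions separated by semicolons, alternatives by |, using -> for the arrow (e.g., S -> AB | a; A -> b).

S -> b | SN | NSb; E -> b | j | Nd | SN | bd | NEd | NSb; N -> b | j | SN | NEd | NSb

Unit productions: E->N, N->S.
Unit pairs (A ⇒* B via units): (E,N), (E,S), (N,S).
S: inherits non-unit rules of {S} → NSb | SN | b.
E: inherits non-unit rules of {E, N, S} → NEd | NSb | Nd | SN | b | bd | j.
N: inherits non-unit rules of {N, S} → NEd | NSb | SN | b | j.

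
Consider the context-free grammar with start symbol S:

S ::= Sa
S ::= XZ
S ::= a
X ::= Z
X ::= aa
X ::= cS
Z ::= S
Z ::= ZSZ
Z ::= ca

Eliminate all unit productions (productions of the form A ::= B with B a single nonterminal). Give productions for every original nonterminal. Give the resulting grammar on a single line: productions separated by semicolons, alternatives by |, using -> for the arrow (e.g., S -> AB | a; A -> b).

S -> a | Sa | XZ; X -> a | Sa | XZ | aa | cS | ca | ZSZ; Z -> a | Sa | XZ | ca | ZSZ

Unit productions: X->Z, Z->S.
Unit pairs (A ⇒* B via units): (X,S), (X,Z), (Z,S).
S: inherits non-unit rules of {S} → Sa | XZ | a.
X: inherits non-unit rules of {S, X, Z} → Sa | XZ | ZSZ | a | aa | cS | ca.
Z: inherits non-unit rules of {S, Z} → Sa | XZ | ZSZ | a | ca.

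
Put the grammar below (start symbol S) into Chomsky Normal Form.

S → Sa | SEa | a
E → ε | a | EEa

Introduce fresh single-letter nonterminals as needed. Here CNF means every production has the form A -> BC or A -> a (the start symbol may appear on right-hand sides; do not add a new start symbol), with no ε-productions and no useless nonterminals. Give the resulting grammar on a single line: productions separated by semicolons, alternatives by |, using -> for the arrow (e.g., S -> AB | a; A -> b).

Nullable: {E}; after ε-elimination: S -> a | Sa | SEa; E -> a | Ea | EEa.
No unit productions to eliminate.
TERM: introduce A -> a and substitute in every rule of length ≥2.
BIN: E -> EEA becomes E -> EB, B -> EA; S -> SEA becomes S -> SC, C -> EA.

S -> a | SA | SC; A -> a; B -> EA; C -> EA; E -> a | EA | EB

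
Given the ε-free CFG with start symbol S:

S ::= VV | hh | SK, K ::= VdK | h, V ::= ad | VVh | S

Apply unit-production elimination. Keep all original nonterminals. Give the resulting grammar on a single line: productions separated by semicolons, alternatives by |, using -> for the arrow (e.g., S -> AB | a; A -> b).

S -> SK | VV | hh; K -> h | VdK; V -> SK | VV | ad | hh | VVh

Unit productions: V->S.
Unit pairs (A ⇒* B via units): (V,S).
S: inherits non-unit rules of {S} → SK | VV | hh.
K: inherits non-unit rules of {K} → VdK | h.
V: inherits non-unit rules of {S, V} → SK | VV | VVh | ad | hh.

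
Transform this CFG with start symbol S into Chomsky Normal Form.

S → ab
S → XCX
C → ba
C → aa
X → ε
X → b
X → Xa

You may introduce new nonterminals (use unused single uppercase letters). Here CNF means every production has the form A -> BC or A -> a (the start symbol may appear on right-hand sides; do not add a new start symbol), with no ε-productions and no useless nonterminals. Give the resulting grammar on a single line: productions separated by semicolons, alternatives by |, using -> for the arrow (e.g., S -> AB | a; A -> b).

S -> AA | AB | BA | CX | XC | XD; A -> a; B -> b; C -> AA | BA; D -> CX; X -> a | b | XA

Nullable: {X}; after ε-elimination: S -> C | CX | XC | ab | XCX; C -> aa | ba; X -> a | b | Xa.
After unit-elimination: S -> CX | XC | aa | ab | ba | XCX; C -> aa | ba; X -> a | b | Xa.
TERM: introduce A -> a, B -> b and substitute in every rule of length ≥2.
BIN: S -> XCX becomes S -> XD, D -> CX.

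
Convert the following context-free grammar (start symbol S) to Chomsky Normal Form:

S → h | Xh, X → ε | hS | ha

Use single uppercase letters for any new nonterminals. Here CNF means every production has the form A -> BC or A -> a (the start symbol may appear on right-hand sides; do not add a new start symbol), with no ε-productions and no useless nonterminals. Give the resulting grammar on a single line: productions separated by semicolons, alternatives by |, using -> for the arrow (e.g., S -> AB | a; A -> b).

Nullable: {X}; after ε-elimination: S -> h | Xh; X -> hS | ha.
No unit productions to eliminate.
TERM: introduce B -> a, A -> h and substitute in every rule of length ≥2.

S -> h | XA; A -> h; B -> a; X -> AB | AS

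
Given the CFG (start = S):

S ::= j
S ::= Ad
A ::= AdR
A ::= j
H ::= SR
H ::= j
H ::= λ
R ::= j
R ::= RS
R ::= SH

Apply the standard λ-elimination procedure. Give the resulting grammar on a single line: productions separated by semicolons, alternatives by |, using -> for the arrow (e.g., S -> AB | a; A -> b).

S -> j | Ad; A -> j | AdR; H -> j | SR; R -> S | j | RS | SH

Nullable set: {H}.
Drop H -> λ.
R -> SH: H nullable, giving S | SH.
Unchanged (no nullable symbols): S -> Ad; S -> j; A -> AdR; A -> j; H -> SR; H -> j; R -> RS; R -> j.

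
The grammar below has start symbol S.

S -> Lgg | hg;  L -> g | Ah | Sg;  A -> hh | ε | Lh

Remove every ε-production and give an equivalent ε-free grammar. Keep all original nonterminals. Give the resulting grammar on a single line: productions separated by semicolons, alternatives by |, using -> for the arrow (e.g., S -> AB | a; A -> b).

Nullable set: {A}.
Drop A -> ε.
L -> Ah: A nullable, giving Ah | h.
Unchanged (no nullable symbols): S -> Lgg; S -> hg; A -> Lh; A -> hh; L -> Sg; L -> g.

S -> hg | Lgg; A -> Lh | hh; L -> g | h | Ah | Sg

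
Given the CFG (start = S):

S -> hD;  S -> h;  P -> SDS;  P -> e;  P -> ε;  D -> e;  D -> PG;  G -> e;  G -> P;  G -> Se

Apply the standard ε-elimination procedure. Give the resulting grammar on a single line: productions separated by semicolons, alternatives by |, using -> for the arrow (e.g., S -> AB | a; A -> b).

S -> h | hD; D -> G | P | e | PG; G -> P | e | Se; P -> e | SS | SDS

Nullable set: {D, G, P}.
S -> hD: D nullable, giving h | hD.
D -> PG: P, G nullable, giving G | P | PG.
G -> P: P nullable, giving P.
Drop P -> ε.
P -> SDS: D nullable, giving SDS | SS.
Unchanged (no nullable symbols): S -> h; D -> e; G -> Se; G -> e; P -> e.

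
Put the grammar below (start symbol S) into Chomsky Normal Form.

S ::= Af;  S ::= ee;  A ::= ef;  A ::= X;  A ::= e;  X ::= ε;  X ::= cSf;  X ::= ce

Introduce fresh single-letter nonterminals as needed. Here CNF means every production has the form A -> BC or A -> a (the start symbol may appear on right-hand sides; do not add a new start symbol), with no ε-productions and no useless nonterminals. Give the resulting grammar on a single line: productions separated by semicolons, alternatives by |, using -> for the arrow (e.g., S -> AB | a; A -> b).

S -> f | AC | DD; A -> e | BD | BE | DC; B -> c; C -> f; D -> e; E -> SC

Nullable: {A, X}; after ε-elimination: S -> f | Af | ee; A -> X | e | ef; X -> ce | cSf.
After unit-elimination: S -> f | Af | ee; A -> e | ce | ef | cSf; X -> ce | cSf.
TERM: introduce B -> c, D -> e, C -> f and substitute in every rule of length ≥2.
BIN: A -> BSC becomes A -> BE, E -> SC; X -> BSC becomes X -> BF, F -> SC.
Drop unreachable/unproductive: X.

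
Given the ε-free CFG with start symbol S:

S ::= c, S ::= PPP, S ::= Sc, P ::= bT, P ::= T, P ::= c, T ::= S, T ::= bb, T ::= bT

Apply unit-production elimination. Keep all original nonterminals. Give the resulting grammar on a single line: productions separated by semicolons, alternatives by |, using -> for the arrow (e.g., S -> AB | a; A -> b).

S -> c | Sc | PPP; P -> c | Sc | bT | bb | PPP; T -> c | Sc | bT | bb | PPP

Unit productions: P->T, T->S.
Unit pairs (A ⇒* B via units): (P,S), (P,T), (T,S).
S: inherits non-unit rules of {S} → PPP | Sc | c.
P: inherits non-unit rules of {P, S, T} → PPP | Sc | bT | bb | c.
T: inherits non-unit rules of {S, T} → PPP | Sc | bT | bb | c.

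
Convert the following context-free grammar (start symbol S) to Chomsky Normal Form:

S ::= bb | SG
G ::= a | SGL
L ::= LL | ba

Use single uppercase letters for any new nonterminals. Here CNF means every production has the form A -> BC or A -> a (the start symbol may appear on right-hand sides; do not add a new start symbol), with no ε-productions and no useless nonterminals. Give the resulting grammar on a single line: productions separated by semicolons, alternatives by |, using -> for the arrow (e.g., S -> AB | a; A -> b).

S -> AA | SG; A -> b; B -> a; C -> GL; G -> a | SC; L -> AB | LL

No ε-productions.
No unit productions to eliminate.
TERM: introduce B -> a, A -> b and substitute in every rule of length ≥2.
BIN: G -> SGL becomes G -> SC, C -> GL.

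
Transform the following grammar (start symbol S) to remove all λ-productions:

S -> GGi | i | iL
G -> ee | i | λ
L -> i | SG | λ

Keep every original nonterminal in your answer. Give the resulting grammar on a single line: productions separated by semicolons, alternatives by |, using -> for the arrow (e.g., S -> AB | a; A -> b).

S -> i | Gi | iL | GGi; G -> i | ee; L -> S | i | SG

Nullable set: {G, L}.
S -> GGi: G, G nullable, giving GGi | Gi | i.
S -> iL: L nullable, giving i | iL.
Drop G -> λ.
Drop L -> λ.
L -> SG: G nullable, giving S | SG.
Unchanged (no nullable symbols): S -> i; G -> ee; G -> i; L -> i.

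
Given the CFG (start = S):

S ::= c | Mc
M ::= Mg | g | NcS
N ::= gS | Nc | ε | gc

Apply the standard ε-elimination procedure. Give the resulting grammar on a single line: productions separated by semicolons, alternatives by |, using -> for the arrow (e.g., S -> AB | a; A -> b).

Nullable set: {N}.
M -> NcS: N nullable, giving NcS | cS.
Drop N -> ε.
N -> Nc: N nullable, giving Nc | c.
Unchanged (no nullable symbols): S -> Mc; S -> c; M -> Mg; M -> g; N -> gS; N -> gc.

S -> c | Mc; M -> g | Mg | cS | NcS; N -> c | Nc | gS | gc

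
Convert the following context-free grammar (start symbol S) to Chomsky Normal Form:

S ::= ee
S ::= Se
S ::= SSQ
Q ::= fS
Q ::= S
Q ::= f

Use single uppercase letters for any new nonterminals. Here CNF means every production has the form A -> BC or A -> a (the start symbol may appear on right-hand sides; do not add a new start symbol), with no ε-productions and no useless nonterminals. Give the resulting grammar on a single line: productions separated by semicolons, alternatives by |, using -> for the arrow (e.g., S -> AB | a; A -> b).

No ε-productions.
After unit-elimination: S -> Se | ee | SSQ; Q -> f | Se | ee | fS | SSQ.
TERM: introduce A -> e, B -> f and substitute in every rule of length ≥2.
BIN: Q -> SSQ becomes Q -> SC, C -> SQ; S -> SSQ becomes S -> SD, D -> SQ.

S -> AA | SA | SD; A -> e; B -> f; C -> SQ; D -> SQ; Q -> f | AA | BS | SA | SC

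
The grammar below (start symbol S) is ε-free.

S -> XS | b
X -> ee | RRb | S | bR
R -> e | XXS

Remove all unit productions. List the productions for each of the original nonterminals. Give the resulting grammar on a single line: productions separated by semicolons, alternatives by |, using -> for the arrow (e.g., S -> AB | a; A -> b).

Unit productions: X->S.
Unit pairs (A ⇒* B via units): (X,S).
S: inherits non-unit rules of {S} → XS | b.
R: inherits non-unit rules of {R} → XXS | e.
X: inherits non-unit rules of {S, X} → RRb | XS | b | bR | ee.

S -> b | XS; R -> e | XXS; X -> b | XS | bR | ee | RRb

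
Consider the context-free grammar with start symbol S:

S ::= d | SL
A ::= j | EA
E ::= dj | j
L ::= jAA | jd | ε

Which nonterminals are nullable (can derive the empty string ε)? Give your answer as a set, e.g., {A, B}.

{L}

Directly nullable (have an ε-rule): {L}.
Not nullable: A, E, S — each has a terminal in every rule's right-hand side or depends on a non-nullable symbol.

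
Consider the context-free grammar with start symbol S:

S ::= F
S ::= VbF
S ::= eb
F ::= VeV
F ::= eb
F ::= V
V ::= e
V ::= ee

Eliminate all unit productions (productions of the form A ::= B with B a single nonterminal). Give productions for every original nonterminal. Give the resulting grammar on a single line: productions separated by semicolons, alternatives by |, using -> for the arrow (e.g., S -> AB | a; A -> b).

Unit productions: F->V, S->F.
Unit pairs (A ⇒* B via units): (F,V), (S,F), (S,V).
S: inherits non-unit rules of {F, S, V} → VbF | VeV | e | eb | ee.
F: inherits non-unit rules of {F, V} → VeV | e | eb | ee.
V: inherits non-unit rules of {V} → e | ee.

S -> e | eb | ee | VbF | VeV; F -> e | eb | ee | VeV; V -> e | ee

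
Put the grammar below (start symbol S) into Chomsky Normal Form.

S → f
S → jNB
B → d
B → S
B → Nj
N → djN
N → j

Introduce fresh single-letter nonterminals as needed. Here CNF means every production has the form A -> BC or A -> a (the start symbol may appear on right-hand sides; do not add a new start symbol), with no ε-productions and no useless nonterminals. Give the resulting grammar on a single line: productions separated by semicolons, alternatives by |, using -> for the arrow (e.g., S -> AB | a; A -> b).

No ε-productions.
After unit-elimination: S -> f | jNB; B -> d | f | Nj | jNB; N -> j | djN.
TERM: introduce C -> d, A -> j and substitute in every rule of length ≥2.
BIN: B -> ANB becomes B -> AD, D -> NB; N -> CAN becomes N -> CE, E -> AN; S -> ANB becomes S -> AF, F -> NB.

S -> f | AF; A -> j; B -> d | f | AD | NA; C -> d; D -> NB; E -> AN; F -> NB; N -> j | CE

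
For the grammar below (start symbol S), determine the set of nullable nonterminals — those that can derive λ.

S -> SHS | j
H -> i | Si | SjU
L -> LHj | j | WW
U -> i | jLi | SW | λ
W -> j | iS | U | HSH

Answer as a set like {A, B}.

{L, U, W}

Directly nullable (have an ε-rule): {U}.
W is nullable via W -> U (every symbol on the right is already known nullable).
L is nullable via L -> WW (every symbol on the right is already known nullable).
Not nullable: H, S — each has a terminal in every rule's right-hand side or depends on a non-nullable symbol.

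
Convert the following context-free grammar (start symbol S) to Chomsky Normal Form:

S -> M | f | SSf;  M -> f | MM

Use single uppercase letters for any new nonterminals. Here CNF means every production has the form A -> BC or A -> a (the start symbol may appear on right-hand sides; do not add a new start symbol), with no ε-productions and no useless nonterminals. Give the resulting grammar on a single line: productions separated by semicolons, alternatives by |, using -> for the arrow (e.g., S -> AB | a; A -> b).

No ε-productions.
After unit-elimination: S -> f | MM | SSf; M -> f | MM.
TERM: introduce A -> f and substitute in every rule of length ≥2.
BIN: S -> SSA becomes S -> SB, B -> SA.

S -> f | MM | SB; A -> f; B -> SA; M -> f | MM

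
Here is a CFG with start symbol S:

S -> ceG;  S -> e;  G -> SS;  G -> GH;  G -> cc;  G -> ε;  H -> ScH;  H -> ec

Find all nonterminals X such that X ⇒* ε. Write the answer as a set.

Directly nullable (have an ε-rule): {G}.
Not nullable: H, S — each has a terminal in every rule's right-hand side or depends on a non-nullable symbol.

{G}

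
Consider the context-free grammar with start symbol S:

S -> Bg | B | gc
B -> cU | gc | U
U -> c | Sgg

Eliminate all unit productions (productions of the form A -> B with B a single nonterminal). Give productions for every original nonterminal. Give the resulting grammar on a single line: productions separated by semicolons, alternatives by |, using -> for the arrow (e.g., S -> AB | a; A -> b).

Unit productions: B->U, S->B.
Unit pairs (A ⇒* B via units): (B,U), (S,B), (S,U).
S: inherits non-unit rules of {B, S, U} → Bg | Sgg | c | cU | gc.
B: inherits non-unit rules of {B, U} → Sgg | c | cU | gc.
U: inherits non-unit rules of {U} → Sgg | c.

S -> c | Bg | cU | gc | Sgg; B -> c | cU | gc | Sgg; U -> c | Sgg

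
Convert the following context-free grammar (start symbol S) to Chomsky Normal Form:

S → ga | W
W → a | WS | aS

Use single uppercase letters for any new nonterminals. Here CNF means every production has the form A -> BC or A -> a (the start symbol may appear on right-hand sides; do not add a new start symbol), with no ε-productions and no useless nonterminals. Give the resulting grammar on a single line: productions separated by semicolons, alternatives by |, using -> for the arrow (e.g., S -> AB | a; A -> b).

No ε-productions.
After unit-elimination: S -> a | WS | aS | ga; W -> a | WS | aS.
TERM: introduce A -> a, B -> g and substitute in every rule of length ≥2.

S -> a | AS | BA | WS; A -> a; B -> g; W -> a | AS | WS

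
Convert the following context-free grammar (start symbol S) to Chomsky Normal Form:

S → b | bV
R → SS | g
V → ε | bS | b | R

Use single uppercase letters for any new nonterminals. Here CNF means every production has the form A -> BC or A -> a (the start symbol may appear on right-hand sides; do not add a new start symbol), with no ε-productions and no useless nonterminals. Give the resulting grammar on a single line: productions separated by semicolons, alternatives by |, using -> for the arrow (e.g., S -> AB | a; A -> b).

S -> b | AV; A -> b; V -> b | g | AS | SS

Nullable: {V}; after ε-elimination: S -> b | bV; R -> g | SS; V -> R | b | bS.
After unit-elimination: S -> b | bV; R -> g | SS; V -> b | g | SS | bS.
TERM: introduce A -> b and substitute in every rule of length ≥2.
Drop unreachable/unproductive: R.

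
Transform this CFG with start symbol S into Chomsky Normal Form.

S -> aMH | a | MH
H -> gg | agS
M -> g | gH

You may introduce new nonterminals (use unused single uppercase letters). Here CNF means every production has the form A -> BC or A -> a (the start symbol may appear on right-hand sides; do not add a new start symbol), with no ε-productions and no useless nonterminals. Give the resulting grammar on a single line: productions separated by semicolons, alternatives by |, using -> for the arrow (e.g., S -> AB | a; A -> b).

No ε-productions.
No unit productions to eliminate.
TERM: introduce A -> a, B -> g and substitute in every rule of length ≥2.
BIN: H -> ABS becomes H -> AC, C -> BS; S -> AMH becomes S -> AD, D -> MH.

S -> a | AD | MH; A -> a; B -> g; C -> BS; D -> MH; H -> AC | BB; M -> g | BH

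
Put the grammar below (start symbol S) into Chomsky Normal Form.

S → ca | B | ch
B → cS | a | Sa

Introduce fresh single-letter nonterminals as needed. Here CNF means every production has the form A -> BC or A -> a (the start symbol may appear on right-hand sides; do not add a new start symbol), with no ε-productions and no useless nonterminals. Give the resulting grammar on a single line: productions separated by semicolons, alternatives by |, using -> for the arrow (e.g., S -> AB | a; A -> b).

No ε-productions.
After unit-elimination: S -> a | Sa | cS | ca | ch; B -> a | Sa | cS.
TERM: introduce A -> a, C -> c, D -> h and substitute in every rule of length ≥2.
Drop unreachable/unproductive: B.

S -> a | CA | CD | CS | SA; A -> a; C -> c; D -> h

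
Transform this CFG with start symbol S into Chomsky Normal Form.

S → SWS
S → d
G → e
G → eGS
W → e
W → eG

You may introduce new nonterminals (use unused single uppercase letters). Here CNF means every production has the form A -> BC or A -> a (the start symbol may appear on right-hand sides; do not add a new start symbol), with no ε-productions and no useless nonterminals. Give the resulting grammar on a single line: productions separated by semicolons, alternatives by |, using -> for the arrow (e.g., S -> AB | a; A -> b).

S -> d | SC; A -> e; B -> GS; C -> WS; G -> e | AB; W -> e | AG

No ε-productions.
No unit productions to eliminate.
TERM: introduce A -> e and substitute in every rule of length ≥2.
BIN: G -> AGS becomes G -> AB, B -> GS; S -> SWS becomes S -> SC, C -> WS.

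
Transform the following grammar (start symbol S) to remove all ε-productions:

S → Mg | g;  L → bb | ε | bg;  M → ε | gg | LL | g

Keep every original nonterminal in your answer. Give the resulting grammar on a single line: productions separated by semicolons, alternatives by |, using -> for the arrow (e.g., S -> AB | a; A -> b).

S -> g | Mg; L -> bb | bg; M -> L | g | LL | gg

Nullable set: {L, M}.
S -> Mg: M nullable, giving Mg | g.
Drop L -> ε.
Drop M -> ε.
M -> LL: L, L nullable, giving L | LL.
Unchanged (no nullable symbols): S -> g; L -> bb; L -> bg; M -> g; M -> gg.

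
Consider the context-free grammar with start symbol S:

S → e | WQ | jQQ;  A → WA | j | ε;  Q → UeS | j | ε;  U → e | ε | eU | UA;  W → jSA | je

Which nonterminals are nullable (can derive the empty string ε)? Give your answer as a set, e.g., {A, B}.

{A, Q, U}

Directly nullable (have an ε-rule): {A, Q, U}.
Not nullable: S, W — each has a terminal in every rule's right-hand side or depends on a non-nullable symbol.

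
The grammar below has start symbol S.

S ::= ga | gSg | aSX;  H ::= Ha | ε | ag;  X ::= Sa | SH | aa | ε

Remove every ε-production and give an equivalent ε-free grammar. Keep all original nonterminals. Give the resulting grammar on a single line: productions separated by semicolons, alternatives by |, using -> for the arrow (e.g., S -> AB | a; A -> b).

S -> aS | ga | aSX | gSg; H -> a | Ha | ag; X -> S | SH | Sa | aa

Nullable set: {H, X}.
S -> aSX: X nullable, giving aS | aSX.
Drop H -> ε.
H -> Ha: H nullable, giving Ha | a.
Drop X -> ε.
X -> SH: H nullable, giving S | SH.
Unchanged (no nullable symbols): S -> gSg; S -> ga; H -> ag; X -> Sa; X -> aa.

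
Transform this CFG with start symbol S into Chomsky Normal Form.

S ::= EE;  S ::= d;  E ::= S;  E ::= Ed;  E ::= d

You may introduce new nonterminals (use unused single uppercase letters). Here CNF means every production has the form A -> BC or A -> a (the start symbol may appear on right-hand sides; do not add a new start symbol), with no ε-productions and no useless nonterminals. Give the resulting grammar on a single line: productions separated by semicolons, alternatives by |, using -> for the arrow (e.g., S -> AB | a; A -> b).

No ε-productions.
After unit-elimination: S -> d | EE; E -> d | EE | Ed.
TERM: introduce A -> d and substitute in every rule of length ≥2.

S -> d | EE; A -> d; E -> d | EA | EE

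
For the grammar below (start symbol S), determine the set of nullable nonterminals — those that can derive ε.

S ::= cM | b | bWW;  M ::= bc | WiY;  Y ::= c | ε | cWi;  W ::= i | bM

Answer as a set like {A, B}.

Directly nullable (have an ε-rule): {Y}.
Not nullable: M, S, W — each has a terminal in every rule's right-hand side or depends on a non-nullable symbol.

{Y}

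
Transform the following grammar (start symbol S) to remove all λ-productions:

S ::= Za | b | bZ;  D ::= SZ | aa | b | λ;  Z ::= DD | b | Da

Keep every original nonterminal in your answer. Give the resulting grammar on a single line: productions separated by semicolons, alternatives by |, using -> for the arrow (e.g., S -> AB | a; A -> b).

Nullable set: {D, Z}.
S -> Za: Z nullable, giving Za | a.
S -> bZ: Z nullable, giving b | bZ.
Drop D -> λ.
D -> SZ: Z nullable, giving S | SZ.
Z -> DD: D, D nullable, giving D | DD.
Z -> Da: D nullable, giving Da | a.
Unchanged (no nullable symbols): S -> b; D -> aa; D -> b; Z -> b.

S -> a | b | Za | bZ; D -> S | b | SZ | aa; Z -> D | a | b | DD | Da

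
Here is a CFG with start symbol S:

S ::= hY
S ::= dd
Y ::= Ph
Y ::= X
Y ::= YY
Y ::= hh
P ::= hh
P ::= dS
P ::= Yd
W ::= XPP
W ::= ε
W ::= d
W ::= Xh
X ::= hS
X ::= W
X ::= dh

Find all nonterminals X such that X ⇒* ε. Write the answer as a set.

{W, X, Y}

Directly nullable (have an ε-rule): {W}.
X is nullable via X -> W (every symbol on the right is already known nullable).
Y is nullable via Y -> X (every symbol on the right is already known nullable).
Not nullable: P, S — each has a terminal in every rule's right-hand side or depends on a non-nullable symbol.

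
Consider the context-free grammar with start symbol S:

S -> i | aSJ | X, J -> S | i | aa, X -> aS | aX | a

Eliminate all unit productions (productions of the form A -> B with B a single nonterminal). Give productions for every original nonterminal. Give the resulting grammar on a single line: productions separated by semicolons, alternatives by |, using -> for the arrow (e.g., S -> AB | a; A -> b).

S -> a | i | aS | aX | aSJ; J -> a | i | aS | aX | aa | aSJ; X -> a | aS | aX

Unit productions: J->S, S->X.
Unit pairs (A ⇒* B via units): (J,S), (J,X), (S,X).
S: inherits non-unit rules of {S, X} → a | aS | aSJ | aX | i.
J: inherits non-unit rules of {J, S, X} → a | aS | aSJ | aX | aa | i.
X: inherits non-unit rules of {X} → a | aS | aX.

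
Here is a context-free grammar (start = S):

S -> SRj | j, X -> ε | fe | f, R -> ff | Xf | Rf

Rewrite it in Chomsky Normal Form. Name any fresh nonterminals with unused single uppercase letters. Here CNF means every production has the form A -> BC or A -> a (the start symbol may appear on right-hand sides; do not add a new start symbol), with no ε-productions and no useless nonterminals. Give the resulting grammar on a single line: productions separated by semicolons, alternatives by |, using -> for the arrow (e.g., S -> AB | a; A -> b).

S -> j | SD; A -> f; B -> j; C -> e; D -> RB; R -> f | AA | RA | XA; X -> f | AC

Nullable: {X}; after ε-elimination: S -> j | SRj; R -> f | Rf | Xf | ff; X -> f | fe.
No unit productions to eliminate.
TERM: introduce C -> e, A -> f, B -> j and substitute in every rule of length ≥2.
BIN: S -> SRB becomes S -> SD, D -> RB.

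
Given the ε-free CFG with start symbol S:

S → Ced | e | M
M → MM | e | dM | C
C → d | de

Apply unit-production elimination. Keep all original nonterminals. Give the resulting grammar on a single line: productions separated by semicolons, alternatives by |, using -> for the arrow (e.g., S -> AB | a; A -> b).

Unit productions: M->C, S->M.
Unit pairs (A ⇒* B via units): (M,C), (S,C), (S,M).
S: inherits non-unit rules of {C, M, S} → Ced | MM | d | dM | de | e.
C: inherits non-unit rules of {C} → d | de.
M: inherits non-unit rules of {C, M} → MM | d | dM | de | e.

S -> d | e | MM | dM | de | Ced; C -> d | de; M -> d | e | MM | dM | de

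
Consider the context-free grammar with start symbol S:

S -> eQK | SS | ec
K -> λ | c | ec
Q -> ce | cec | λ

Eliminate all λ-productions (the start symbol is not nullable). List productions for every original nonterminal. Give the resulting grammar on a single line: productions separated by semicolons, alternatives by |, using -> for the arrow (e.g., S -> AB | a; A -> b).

Nullable set: {K, Q}.
S -> eQK: Q, K nullable, giving e | eK | eQ | eQK.
Drop K -> λ.
Drop Q -> λ.
Unchanged (no nullable symbols): S -> SS; S -> ec; K -> c; K -> ec; Q -> ce; Q -> cec.

S -> e | SS | eK | eQ | ec | eQK; K -> c | ec; Q -> ce | cec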